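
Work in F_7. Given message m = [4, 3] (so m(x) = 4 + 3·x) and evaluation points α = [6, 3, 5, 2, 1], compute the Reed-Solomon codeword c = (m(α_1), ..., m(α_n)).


c = [1, 6, 5, 3, 0]

Message polynomial: m(x) = 4 + 3·x (mod 7).
For each evaluation point α_i, compute m(α_i) mod 7:
  α_1 = 6: Horner steps 3 → 1, so m(6) = 1.
  α_2 = 3: Horner steps 3 → 6, so m(3) = 6.
  α_3 = 5: Horner steps 3 → 5, so m(5) = 5.
  α_4 = 2: Horner steps 3 → 3, so m(2) = 3.
  α_5 = 1: Horner steps 3 → 0, so m(1) = 0.
Codeword c = [1, 6, 5, 3, 0] ∈ F_7^5.


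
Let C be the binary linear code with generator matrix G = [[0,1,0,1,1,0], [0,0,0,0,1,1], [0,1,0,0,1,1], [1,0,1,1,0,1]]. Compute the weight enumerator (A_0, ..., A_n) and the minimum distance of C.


Weight distribution: A_0 = 1, A_1 = 1, A_2 = 4, A_3 = 4, A_4 = 3, A_5 = 3. Minimum distance d = 1.

Enumerate all 2^4 = 16 messages m ∈ F_2^4.
For each, compute codeword c = mG in F_2^6, then tally its weight.
  m = 0000 → c = 000000, weight = 0.
  m = 1000 → c = 010110, weight = 3.
  m = 0100 → c = 000011, weight = 2.
  m = 1100 → c = 010101, weight = 3.
  m = 0010 → c = 010011, weight = 3.
  m = 1010 → c = 000101, weight = 2.
  m = 0110 → c = 010000, weight = 1.
  m = 1110 → c = 000110, weight = 2.
  m = 0001 → c = 101101, weight = 4.
  m = 1001 → c = 111011, weight = 5.
  m = 0101 → c = 101110, weight = 4.
  m = 1101 → c = 111000, weight = 3.
  m = 0011 → c = 111110, weight = 5.
  m = 1011 → c = 101000, weight = 2.
  m = 0111 → c = 111101, weight = 5.
  m = 1111 → c = 101011, weight = 4.
Tally weights:
  weight 0: 1 codewords.
  weight 1: 1 codewords.
  weight 2: 4 codewords.
  weight 3: 4 codewords.
  weight 4: 3 codewords.
  weight 5: 3 codewords.
Minimum distance d = smallest w > 0 with A_w > 0 = 1.
Sanity: Σ A_w = 16 = 2^4 = 16 ✓.


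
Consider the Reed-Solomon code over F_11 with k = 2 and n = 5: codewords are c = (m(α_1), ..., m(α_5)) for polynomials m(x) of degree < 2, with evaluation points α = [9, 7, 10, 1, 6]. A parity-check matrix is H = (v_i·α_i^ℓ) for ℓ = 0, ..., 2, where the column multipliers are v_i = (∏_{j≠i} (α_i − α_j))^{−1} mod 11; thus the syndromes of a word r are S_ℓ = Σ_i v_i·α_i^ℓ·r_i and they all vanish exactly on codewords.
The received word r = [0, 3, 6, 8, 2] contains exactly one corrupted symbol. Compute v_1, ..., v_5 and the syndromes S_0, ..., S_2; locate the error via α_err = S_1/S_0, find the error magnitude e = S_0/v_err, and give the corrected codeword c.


S = (4, 3, 5), error at position 1, error magnitude e = 6, c = [5, 3, 6, 8, 2].

Step 1: column multipliers v_i = (∏_{j≠i}(α_i − α_j))^{−1} mod 11.
  i = 1 (α = 9): (9−7)(9−10)(9−1)(9−6) = 2·(−1)·8·3 = −48 ≡ 7, so v_1 = 7^{−1} = 8 (mod 11).
  i = 2 (α = 7): (7−9)(7−10)(7−1)(7−6) = (−2)·(−3)·6·1 = 36 ≡ 3, so v_2 = 3^{−1} = 4 (mod 11).
  i = 3 (α = 10): (10−9)(10−7)(10−1)(10−6) = 1·3·9·4 = 108 ≡ 9, so v_3 = 9^{−1} = 5 (mod 11).
  i = 4 (α = 1): (1−9)(1−7)(1−10)(1−6) = (−8)·(−6)·(−9)·(−5) = 2160 ≡ 4, so v_4 = 4^{−1} = 3 (mod 11).
  i = 5 (α = 6): (6−9)(6−7)(6−10)(6−1) = (−3)·(−1)·(−4)·5 = −60 ≡ 6, so v_5 = 6^{−1} = 2 (mod 11).
  v = [8, 4, 5, 3, 2].
Step 2: syndromes of r = [0, 3, 6, 8, 2] (all sums mod 11).
  S_0 = Σ v_i r_i = 8·0 + 4·3 + 5·6 + 3·8 + 2·2 = 70 ≡ 4.
  S_1 = Σ v_i α_i r_i = 8·9·0 + 4·7·3 + 5·10·6 + 3·1·8 + 2·6·2 = 432 ≡ 3.
  α_i^2 mod 11 = [4, 5, 1, 1, 3].
  S_2 = Σ v_i α_i^2 r_i = 8·4·0 + 4·5·3 + 5·1·6 + 3·1·8 + 2·3·2 = 126 ≡ 5.
  S = (4, 3, 5) ≠ 0, so r is not a codeword (an error is present).
Step 3: locate the error. For a single error e at position i, S_ℓ = v_i·e·α_i^ℓ, so α_err = S_1/S_0.
  S_0^{−1} = 4^{−1} = 3 (mod 11), so α_err = 3·3 = 9 ≡ 9 = α_1. Error position i = 1.
  Consistency check: S_2/S_1 = 5·4 = 20 ≡ 9 = α_err ✓ (single-error assumption holds).
Step 4: error magnitude e = S_0/v_1 = S_0·∏_{j≠1}(α_1 − α_j) = 4·7 = 28 ≡ 6 (mod 11).
Step 5: correct position 1: c_1 = r_1 − e = 0 − 6 ≡ 5 (mod 11). Hence c = [5, 3, 6, 8, 2].
  Check: interpolating c through the α_i gives m(x) = 7 + 1·x (degree < 2) with m(α_i) = c_i for every i, so c is indeed a codeword.


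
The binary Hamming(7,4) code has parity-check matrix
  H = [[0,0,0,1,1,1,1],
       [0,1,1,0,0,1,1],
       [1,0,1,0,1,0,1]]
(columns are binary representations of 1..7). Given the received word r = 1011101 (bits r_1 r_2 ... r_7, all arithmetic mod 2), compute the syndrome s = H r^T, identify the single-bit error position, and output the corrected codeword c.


s = (1, 0, 0)^T, error position = 4, corrected codeword c = 1010101

Compute s = H r^T mod 2 one row at a time:
  s_1 = 1 + 1 + 0 + 1 = 3 ≡ 1 (mod 2).
  s_2 = 0 + 1 + 0 + 1 = 2 ≡ 0 (mod 2).
  s_3 = 1 + 1 + 1 + 1 = 4 ≡ 0 (mod 2).
s = (1, 0, 0)^T — this equals column 4 of H (binary 100), so error is at position 4.
Correct: flip bit 4 of r = 1011101 to get c = 1010101.


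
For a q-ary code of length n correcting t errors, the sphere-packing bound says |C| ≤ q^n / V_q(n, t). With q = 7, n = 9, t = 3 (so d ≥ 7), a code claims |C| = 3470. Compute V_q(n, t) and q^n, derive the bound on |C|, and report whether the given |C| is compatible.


V_q(n, t) = 19495, q^n = 40353607, Hamming bound = 2069, |C| = 3470 > bound (violated).

Step 1: Compute V_q(n, t) = Σ_{j=0}^3 C(n, j) (q−1)^j.
  j = 0: C(9,0)·(6)^0 = 1·1 = 1.
  j = 1: C(9,1)·(6)^1 = 9·6 = 54.
  j = 2: C(9,2)·(6)^2 = 36·36 = 1296.
  j = 3: C(9,3)·(6)^3 = 84·216 = 18144.
  V_q(n, t) = 1 + 54 + 1296 + 18144 = 19495.
Step 2: q^n = 7^9 = 40353607.
Step 3: Hamming bound ⌊q^n / V_q(n,t)⌋ = ⌊40353607/19495⌋ = 2069.
Step 4: Compare |C| = 3470 to 2069: violated.
The claimed |C| lies above the Hamming bound, so no 7-ary code of length 9 with d ≥ 7 can have 3470 codewords.


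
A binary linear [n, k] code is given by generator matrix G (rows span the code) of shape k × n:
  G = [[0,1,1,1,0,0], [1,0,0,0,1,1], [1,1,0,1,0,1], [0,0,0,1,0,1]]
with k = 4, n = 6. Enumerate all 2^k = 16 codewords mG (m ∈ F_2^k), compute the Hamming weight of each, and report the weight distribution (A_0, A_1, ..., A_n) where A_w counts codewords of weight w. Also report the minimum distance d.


Weight distribution: A_0 = 1, A_2 = 3, A_3 = 8, A_4 = 3, A_6 = 1. Minimum distance d = 2.

Enumerate all 2^4 = 16 messages m ∈ F_2^4.
For each, compute codeword c = mG in F_2^6, then tally its weight.
  m = 0000 → c = 000000, weight = 0.
  m = 1000 → c = 011100, weight = 3.
  m = 0100 → c = 100011, weight = 3.
  m = 1100 → c = 111111, weight = 6.
  m = 0010 → c = 110101, weight = 4.
  m = 1010 → c = 101001, weight = 3.
  m = 0110 → c = 010110, weight = 3.
  m = 1110 → c = 001010, weight = 2.
  m = 0001 → c = 000101, weight = 2.
  m = 1001 → c = 011001, weight = 3.
  m = 0101 → c = 100110, weight = 3.
  m = 1101 → c = 111010, weight = 4.
  m = 0011 → c = 110000, weight = 2.
  m = 1011 → c = 101100, weight = 3.
  m = 0111 → c = 010011, weight = 3.
  m = 1111 → c = 001111, weight = 4.
Tally weights:
  weight 0: 1 codewords.
  weight 2: 3 codewords.
  weight 3: 8 codewords.
  weight 4: 3 codewords.
  weight 6: 1 codewords.
Minimum distance d = smallest w > 0 with A_w > 0 = 2.
Sanity: Σ A_w = 16 = 2^4 = 16 ✓.


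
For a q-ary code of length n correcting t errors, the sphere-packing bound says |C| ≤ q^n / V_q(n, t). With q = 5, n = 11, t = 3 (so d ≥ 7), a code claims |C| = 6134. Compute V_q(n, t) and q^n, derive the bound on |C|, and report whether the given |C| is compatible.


V_q(n, t) = 11485, q^n = 48828125, Hamming bound = 4251, |C| = 6134 > bound (violated).

Step 1: Compute V_q(n, t) = Σ_{j=0}^3 C(n, j) (q−1)^j.
  j = 0: C(11,0)·(4)^0 = 1·1 = 1.
  j = 1: C(11,1)·(4)^1 = 11·4 = 44.
  j = 2: C(11,2)·(4)^2 = 55·16 = 880.
  j = 3: C(11,3)·(4)^3 = 165·64 = 10560.
  V_q(n, t) = 1 + 44 + 880 + 10560 = 11485.
Step 2: q^n = 5^11 = 48828125.
Step 3: Hamming bound ⌊q^n / V_q(n,t)⌋ = ⌊48828125/11485⌋ = 4251.
Step 4: Compare |C| = 6134 to 4251: violated.
The claimed |C| lies above the Hamming bound, so no 5-ary code of length 11 with d ≥ 7 can have 6134 codewords.


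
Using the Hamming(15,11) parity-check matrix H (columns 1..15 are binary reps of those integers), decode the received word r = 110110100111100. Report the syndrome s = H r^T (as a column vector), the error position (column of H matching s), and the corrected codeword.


s = (0, 1, 0, 1)^T, error position = 5, corrected codeword c = 110100100111100

Compute s = H r^T mod 2 one row at a time:
  s_1 = 0 + 0 + 1 + 1 + 1 + 1 + 0 + 0 = 4 ≡ 0 (mod 2).
  s_2 = 1 + 1 + 0 + 1 + 1 + 1 + 0 + 0 = 5 ≡ 1 (mod 2).
  s_3 = 1 + 0 + 0 + 1 + 1 + 1 + 0 + 0 = 4 ≡ 0 (mod 2).
  s_4 = 1 + 0 + 1 + 1 + 0 + 1 + 1 + 0 = 5 ≡ 1 (mod 2).
s = (0, 1, 0, 1)^T — this equals column 5 of H (binary 0101), so error is at position 5.
Correct: flip bit 5 of r = 110110100111100 to get c = 110100100111100.


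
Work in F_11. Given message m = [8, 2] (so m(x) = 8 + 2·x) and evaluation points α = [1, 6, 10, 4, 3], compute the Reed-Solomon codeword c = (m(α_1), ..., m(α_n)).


c = [10, 9, 6, 5, 3]

Message polynomial: m(x) = 8 + 2·x (mod 11).
For each evaluation point α_i, compute m(α_i) mod 11:
  α_1 = 1: Horner steps 2 → 10, so m(1) = 10.
  α_2 = 6: Horner steps 2 → 9, so m(6) = 9.
  α_3 = 10: Horner steps 2 → 6, so m(10) = 6.
  α_4 = 4: Horner steps 2 → 5, so m(4) = 5.
  α_5 = 3: Horner steps 2 → 3, so m(3) = 3.
Codeword c = [10, 9, 6, 5, 3] ∈ F_11^5.


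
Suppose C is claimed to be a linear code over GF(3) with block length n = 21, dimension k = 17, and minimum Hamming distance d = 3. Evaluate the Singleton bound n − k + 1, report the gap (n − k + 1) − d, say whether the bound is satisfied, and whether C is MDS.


Singleton RHS = n − k + 1 = 5, slack = 2, bound satisfied, not MDS.

Singleton bound: d ≤ n − k + 1.
Here n = 21, k = 17, so n − k + 1 = 5.
Given d = 3, check d ≤ 5: YES.
Slack = (n − k + 1) − d = 2.
The code is NOT MDS (slack = 2 > 0).
Description: the claimed parameters are [21, 17, 3]_3; such a code would be non-MDS.


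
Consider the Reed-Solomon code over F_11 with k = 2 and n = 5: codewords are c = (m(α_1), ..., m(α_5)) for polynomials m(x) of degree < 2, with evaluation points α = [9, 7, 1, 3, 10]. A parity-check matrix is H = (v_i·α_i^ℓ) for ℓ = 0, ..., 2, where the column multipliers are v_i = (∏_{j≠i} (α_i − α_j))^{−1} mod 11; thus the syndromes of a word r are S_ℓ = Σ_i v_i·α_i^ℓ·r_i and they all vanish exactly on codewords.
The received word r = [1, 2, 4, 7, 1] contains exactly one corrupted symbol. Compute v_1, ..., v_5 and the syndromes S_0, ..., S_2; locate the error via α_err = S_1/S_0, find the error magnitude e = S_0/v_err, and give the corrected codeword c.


S = (6, 10, 2), error at position 1, error magnitude e = 7, c = [5, 2, 4, 7, 1].

Step 1: column multipliers v_i = (∏_{j≠i}(α_i − α_j))^{−1} mod 11.
  i = 1 (α = 9): (9−7)(9−1)(9−3)(9−10) = 2·8·6·(−1) = −96 ≡ 3, so v_1 = 3^{−1} = 4 (mod 11).
  i = 2 (α = 7): (7−9)(7−1)(7−3)(7−10) = (−2)·6·4·(−3) = 144 ≡ 1, so v_2 = 1^{−1} = 1 (mod 11).
  i = 3 (α = 1): (1−9)(1−7)(1−3)(1−10) = (−8)·(−6)·(−2)·(−9) = 864 ≡ 6, so v_3 = 6^{−1} = 2 (mod 11).
  i = 4 (α = 3): (3−9)(3−7)(3−1)(3−10) = (−6)·(−4)·2·(−7) = −336 ≡ 5, so v_4 = 5^{−1} = 9 (mod 11).
  i = 5 (α = 10): (10−9)(10−7)(10−1)(10−3) = 1·3·9·7 = 189 ≡ 2, so v_5 = 2^{−1} = 6 (mod 11).
  v = [4, 1, 2, 9, 6].
Step 2: syndromes of r = [1, 2, 4, 7, 1] (all sums mod 11).
  S_0 = Σ v_i r_i = 4·1 + 1·2 + 2·4 + 9·7 + 6·1 = 83 ≡ 6.
  S_1 = Σ v_i α_i r_i = 4·9·1 + 1·7·2 + 2·1·4 + 9·3·7 + 6·10·1 = 307 ≡ 10.
  α_i^2 mod 11 = [4, 5, 1, 9, 1].
  S_2 = Σ v_i α_i^2 r_i = 4·4·1 + 1·5·2 + 2·1·4 + 9·9·7 + 6·1·1 = 607 ≡ 2.
  S = (6, 10, 2) ≠ 0, so r is not a codeword (an error is present).
Step 3: locate the error. For a single error e at position i, S_ℓ = v_i·e·α_i^ℓ, so α_err = S_1/S_0.
  S_0^{−1} = 6^{−1} = 2 (mod 11), so α_err = 10·2 = 20 ≡ 9 = α_1. Error position i = 1.
  Consistency check: S_2/S_1 = 2·10 = 20 ≡ 9 = α_err ✓ (single-error assumption holds).
Step 4: error magnitude e = S_0/v_1 = S_0·∏_{j≠1}(α_1 − α_j) = 6·3 = 18 ≡ 7 (mod 11).
Step 5: correct position 1: c_1 = r_1 − e = 1 − 7 ≡ 5 (mod 11). Hence c = [5, 2, 4, 7, 1].
  Check: interpolating c through the α_i gives m(x) = 8 + 7·x (degree < 2) with m(α_i) = c_i for every i, so c is indeed a codeword.


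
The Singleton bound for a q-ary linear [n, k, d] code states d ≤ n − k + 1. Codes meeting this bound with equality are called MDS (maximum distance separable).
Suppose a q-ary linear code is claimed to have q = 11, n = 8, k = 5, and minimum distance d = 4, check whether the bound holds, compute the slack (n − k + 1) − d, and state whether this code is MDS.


Singleton RHS = n − k + 1 = 4, slack = 0, bound satisfied, MDS.

Singleton bound: d ≤ n − k + 1.
Here n = 8, k = 5, so n − k + 1 = 4.
Given d = 4, check d ≤ 4: YES.
Slack = (n − k + 1) − d = 0.
The code is MDS (slack = 0).
Description: the claimed parameters are [8, 5, 4]_11; such a code would be MDS (meets Singleton bound).


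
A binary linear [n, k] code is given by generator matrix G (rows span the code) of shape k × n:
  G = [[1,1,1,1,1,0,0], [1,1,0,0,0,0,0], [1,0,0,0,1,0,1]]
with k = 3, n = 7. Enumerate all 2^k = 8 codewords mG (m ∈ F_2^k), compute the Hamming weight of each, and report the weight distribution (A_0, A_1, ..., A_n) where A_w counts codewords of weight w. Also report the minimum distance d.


Weight distribution: A_0 = 1, A_2 = 1, A_3 = 3, A_4 = 2, A_5 = 1. Minimum distance d = 2.

Enumerate all 2^3 = 8 messages m ∈ F_2^3.
For each, compute codeword c = mG in F_2^7, then tally its weight.
  m = 000 → c = 0000000, weight = 0.
  m = 100 → c = 1111100, weight = 5.
  m = 010 → c = 1100000, weight = 2.
  m = 110 → c = 0011100, weight = 3.
  m = 001 → c = 1000101, weight = 3.
  m = 101 → c = 0111001, weight = 4.
  m = 011 → c = 0100101, weight = 3.
  m = 111 → c = 1011001, weight = 4.
Tally weights:
  weight 0: 1 codewords.
  weight 2: 1 codewords.
  weight 3: 3 codewords.
  weight 4: 2 codewords.
  weight 5: 1 codewords.
Minimum distance d = smallest w > 0 with A_w > 0 = 2.
Sanity: Σ A_w = 8 = 2^3 = 8 ✓.


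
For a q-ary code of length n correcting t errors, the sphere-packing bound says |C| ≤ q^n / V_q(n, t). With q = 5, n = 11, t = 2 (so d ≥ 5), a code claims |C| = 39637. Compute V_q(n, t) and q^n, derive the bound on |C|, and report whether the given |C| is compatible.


V_q(n, t) = 925, q^n = 48828125, Hamming bound = 52787, |C| = 39637 ≤ bound (satisfied).

Step 1: Compute V_q(n, t) = Σ_{j=0}^2 C(n, j) (q−1)^j.
  j = 0: C(11,0)·(4)^0 = 1·1 = 1.
  j = 1: C(11,1)·(4)^1 = 11·4 = 44.
  j = 2: C(11,2)·(4)^2 = 55·16 = 880.
  V_q(n, t) = 1 + 44 + 880 = 925.
Step 2: q^n = 5^11 = 48828125.
Step 3: Hamming bound ⌊q^n / V_q(n,t)⌋ = ⌊48828125/925⌋ = 52787.
Step 4: Compare |C| = 39637 to 52787: satisfied.
The claimed |C| lies below the Hamming bound.


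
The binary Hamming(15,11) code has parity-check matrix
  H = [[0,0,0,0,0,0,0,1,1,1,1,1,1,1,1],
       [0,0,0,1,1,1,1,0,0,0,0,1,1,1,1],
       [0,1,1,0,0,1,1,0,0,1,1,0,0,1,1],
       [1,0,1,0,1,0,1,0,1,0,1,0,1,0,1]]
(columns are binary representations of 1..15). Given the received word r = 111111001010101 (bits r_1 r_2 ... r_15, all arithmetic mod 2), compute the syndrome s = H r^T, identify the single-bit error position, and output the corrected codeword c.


s = (0, 1, 1, 1)^T, error position = 7, corrected codeword c = 111111101010101

Compute s = H r^T mod 2 one row at a time:
  s_1 = 0 + 1 + 0 + 1 + 0 + 1 + 0 + 1 = 4 ≡ 0 (mod 2).
  s_2 = 1 + 1 + 1 + 0 + 0 + 1 + 0 + 1 = 5 ≡ 1 (mod 2).
  s_3 = 1 + 1 + 1 + 0 + 0 + 1 + 0 + 1 = 5 ≡ 1 (mod 2).
  s_4 = 1 + 1 + 1 + 0 + 1 + 1 + 1 + 1 = 7 ≡ 1 (mod 2).
s = (0, 1, 1, 1)^T — this equals column 7 of H (binary 0111), so error is at position 7.
Correct: flip bit 7 of r = 111111001010101 to get c = 111111101010101.


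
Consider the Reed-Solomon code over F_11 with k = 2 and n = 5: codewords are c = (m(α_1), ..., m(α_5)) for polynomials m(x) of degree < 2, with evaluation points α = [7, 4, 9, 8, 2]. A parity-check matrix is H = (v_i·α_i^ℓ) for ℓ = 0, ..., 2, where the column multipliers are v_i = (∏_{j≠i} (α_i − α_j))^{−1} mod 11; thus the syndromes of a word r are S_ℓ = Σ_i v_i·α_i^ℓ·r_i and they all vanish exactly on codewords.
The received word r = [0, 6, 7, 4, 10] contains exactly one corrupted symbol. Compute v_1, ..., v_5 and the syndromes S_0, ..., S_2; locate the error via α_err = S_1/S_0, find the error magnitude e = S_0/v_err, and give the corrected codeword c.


S = (8, 9, 6), error at position 4, error magnitude e = 6, c = [0, 6, 7, 9, 10].

Step 1: column multipliers v_i = (∏_{j≠i}(α_i − α_j))^{−1} mod 11.
  i = 1 (α = 7): (7−4)(7−9)(7−8)(7−2) = 3·(−2)·(−1)·5 = 30 ≡ 8, so v_1 = 8^{−1} = 7 (mod 11).
  i = 2 (α = 4): (4−7)(4−9)(4−8)(4−2) = (−3)·(−5)·(−4)·2 = −120 ≡ 1, so v_2 = 1^{−1} = 1 (mod 11).
  i = 3 (α = 9): (9−7)(9−4)(9−8)(9−2) = 2·5·1·7 = 70 ≡ 4, so v_3 = 4^{−1} = 3 (mod 11).
  i = 4 (α = 8): (8−7)(8−4)(8−9)(8−2) = 1·4·(−1)·6 = −24 ≡ 9, so v_4 = 9^{−1} = 5 (mod 11).
  i = 5 (α = 2): (2−7)(2−4)(2−9)(2−8) = (−5)·(−2)·(−7)·(−6) = 420 ≡ 2, so v_5 = 2^{−1} = 6 (mod 11).
  v = [7, 1, 3, 5, 6].
Step 2: syndromes of r = [0, 6, 7, 4, 10] (all sums mod 11).
  S_0 = Σ v_i r_i = 7·0 + 1·6 + 3·7 + 5·4 + 6·10 = 107 ≡ 8.
  S_1 = Σ v_i α_i r_i = 7·7·0 + 1·4·6 + 3·9·7 + 5·8·4 + 6·2·10 = 493 ≡ 9.
  α_i^2 mod 11 = [5, 5, 4, 9, 4].
  S_2 = Σ v_i α_i^2 r_i = 7·5·0 + 1·5·6 + 3·4·7 + 5·9·4 + 6·4·10 = 534 ≡ 6.
  S = (8, 9, 6) ≠ 0, so r is not a codeword (an error is present).
Step 3: locate the error. For a single error e at position i, S_ℓ = v_i·e·α_i^ℓ, so α_err = S_1/S_0.
  S_0^{−1} = 8^{−1} = 7 (mod 11), so α_err = 9·7 = 63 ≡ 8 = α_4. Error position i = 4.
  Consistency check: S_2/S_1 = 6·5 = 30 ≡ 8 = α_err ✓ (single-error assumption holds).
Step 4: error magnitude e = S_0/v_4 = S_0·∏_{j≠4}(α_4 − α_j) = 8·9 = 72 ≡ 6 (mod 11).
Step 5: correct position 4: c_4 = r_4 − e = 4 − 6 ≡ 9 (mod 11). Hence c = [0, 6, 7, 9, 10].
  Check: interpolating c through the α_i gives m(x) = 3 + 9·x (degree < 2) with m(α_i) = c_i for every i, so c is indeed a codeword.


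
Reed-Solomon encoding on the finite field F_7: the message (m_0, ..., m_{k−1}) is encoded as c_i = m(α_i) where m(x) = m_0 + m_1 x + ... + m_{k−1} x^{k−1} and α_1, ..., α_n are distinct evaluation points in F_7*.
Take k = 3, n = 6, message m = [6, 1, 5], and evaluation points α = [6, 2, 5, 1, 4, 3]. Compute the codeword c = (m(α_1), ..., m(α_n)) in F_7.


c = [3, 0, 3, 5, 6, 5]

Message polynomial: m(x) = 6 + 1·x + 5·x^2 (mod 7).
For each evaluation point α_i, compute m(α_i) mod 7:
  α_1 = 6: Horner steps 5 → 3 → 3, so m(6) = 3.
  α_2 = 2: Horner steps 5 → 4 → 0, so m(2) = 0.
  α_3 = 5: Horner steps 5 → 5 → 3, so m(5) = 3.
  α_4 = 1: Horner steps 5 → 6 → 5, so m(1) = 5.
  α_5 = 4: Horner steps 5 → 0 → 6, so m(4) = 6.
  α_6 = 3: Horner steps 5 → 2 → 5, so m(3) = 5.
Codeword c = [3, 0, 3, 5, 6, 5] ∈ F_7^6.


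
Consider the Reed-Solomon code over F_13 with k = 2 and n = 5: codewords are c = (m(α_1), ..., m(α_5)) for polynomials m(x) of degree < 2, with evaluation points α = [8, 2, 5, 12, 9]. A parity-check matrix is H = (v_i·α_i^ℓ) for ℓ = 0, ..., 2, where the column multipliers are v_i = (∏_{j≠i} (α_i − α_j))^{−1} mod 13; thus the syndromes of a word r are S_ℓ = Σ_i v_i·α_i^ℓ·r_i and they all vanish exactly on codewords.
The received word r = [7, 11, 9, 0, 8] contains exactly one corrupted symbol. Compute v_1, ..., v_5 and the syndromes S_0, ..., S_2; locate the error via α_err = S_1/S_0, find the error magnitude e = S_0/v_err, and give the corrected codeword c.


S = (12, 4, 10), error at position 5, error magnitude e = 6, c = [7, 11, 9, 0, 2].

Step 1: column multipliers v_i = (∏_{j≠i}(α_i − α_j))^{−1} mod 13.
  i = 1 (α = 8): (8−2)(8−5)(8−12)(8−9) = 6·3·(−4)·(−1) = 72 ≡ 7, so v_1 = 7^{−1} = 2 (mod 13).
  i = 2 (α = 2): (2−8)(2−5)(2−12)(2−9) = (−6)·(−3)·(−10)·(−7) = 1260 ≡ 12, so v_2 = 12^{−1} = 12 (mod 13).
  i = 3 (α = 5): (5−8)(5−2)(5−12)(5−9) = (−3)·3·(−7)·(−4) = −252 ≡ 8, so v_3 = 8^{−1} = 5 (mod 13).
  i = 4 (α = 12): (12−8)(12−2)(12−5)(12−9) = 4·10·7·3 = 840 ≡ 8, so v_4 = 8^{−1} = 5 (mod 13).
  i = 5 (α = 9): (9−8)(9−2)(9−5)(9−12) = 1·7·4·(−3) = −84 ≡ 7, so v_5 = 7^{−1} = 2 (mod 13).
  v = [2, 12, 5, 5, 2].
Step 2: syndromes of r = [7, 11, 9, 0, 8] (all sums mod 13).
  S_0 = Σ v_i r_i = 2·7 + 12·11 + 5·9 + 5·0 + 2·8 = 207 ≡ 12.
  S_1 = Σ v_i α_i r_i = 2·8·7 + 12·2·11 + 5·5·9 + 5·12·0 + 2·9·8 = 745 ≡ 4.
  α_i^2 mod 13 = [12, 4, 12, 1, 3].
  S_2 = Σ v_i α_i^2 r_i = 2·12·7 + 12·4·11 + 5·12·9 + 5·1·0 + 2·3·8 = 1284 ≡ 10.
  S = (12, 4, 10) ≠ 0, so r is not a codeword (an error is present).
Step 3: locate the error. For a single error e at position i, S_ℓ = v_i·e·α_i^ℓ, so α_err = S_1/S_0.
  S_0^{−1} = 12^{−1} = 12 (mod 13), so α_err = 4·12 = 48 ≡ 9 = α_5. Error position i = 5.
  Consistency check: S_2/S_1 = 10·10 = 100 ≡ 9 = α_err ✓ (single-error assumption holds).
Step 4: error magnitude e = S_0/v_5 = S_0·∏_{j≠5}(α_5 − α_j) = 12·7 = 84 ≡ 6 (mod 13).
Step 5: correct position 5: c_5 = r_5 − e = 8 − 6 ≡ 2 (mod 13). Hence c = [7, 11, 9, 0, 2].
  Check: interpolating c through the α_i gives m(x) = 8 + 8·x (degree < 2) with m(α_i) = c_i for every i, so c is indeed a codeword.


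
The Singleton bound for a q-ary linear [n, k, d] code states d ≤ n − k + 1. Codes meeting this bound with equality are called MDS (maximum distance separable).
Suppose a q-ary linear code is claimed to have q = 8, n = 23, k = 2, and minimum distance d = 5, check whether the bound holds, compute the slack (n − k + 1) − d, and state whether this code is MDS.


Singleton RHS = n − k + 1 = 22, slack = 17, bound satisfied, not MDS.

Singleton bound: d ≤ n − k + 1.
Here n = 23, k = 2, so n − k + 1 = 22.
Given d = 5, check d ≤ 22: YES.
Slack = (n − k + 1) − d = 17.
The code is NOT MDS (slack = 17 > 0).
Description: the claimed parameters are [23, 2, 5]_8; such a code would be non-MDS.


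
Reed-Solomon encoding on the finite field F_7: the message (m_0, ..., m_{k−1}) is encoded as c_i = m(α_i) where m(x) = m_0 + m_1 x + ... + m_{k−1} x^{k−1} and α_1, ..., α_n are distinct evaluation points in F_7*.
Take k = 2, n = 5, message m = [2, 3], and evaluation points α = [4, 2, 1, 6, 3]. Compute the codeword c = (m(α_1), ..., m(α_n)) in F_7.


c = [0, 1, 5, 6, 4]

Message polynomial: m(x) = 2 + 3·x (mod 7).
For each evaluation point α_i, compute m(α_i) mod 7:
  α_1 = 4: Horner steps 3 → 0, so m(4) = 0.
  α_2 = 2: Horner steps 3 → 1, so m(2) = 1.
  α_3 = 1: Horner steps 3 → 5, so m(1) = 5.
  α_4 = 6: Horner steps 3 → 6, so m(6) = 6.
  α_5 = 3: Horner steps 3 → 4, so m(3) = 4.
Codeword c = [0, 1, 5, 6, 4] ∈ F_7^5.


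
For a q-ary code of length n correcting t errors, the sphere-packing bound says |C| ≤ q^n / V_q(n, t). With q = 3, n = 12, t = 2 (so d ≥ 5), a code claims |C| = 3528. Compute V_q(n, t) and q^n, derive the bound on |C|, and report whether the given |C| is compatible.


V_q(n, t) = 289, q^n = 531441, Hamming bound = 1838, |C| = 3528 > bound (violated).

Step 1: Compute V_q(n, t) = Σ_{j=0}^2 C(n, j) (q−1)^j.
  j = 0: C(12,0)·(2)^0 = 1·1 = 1.
  j = 1: C(12,1)·(2)^1 = 12·2 = 24.
  j = 2: C(12,2)·(2)^2 = 66·4 = 264.
  V_q(n, t) = 1 + 24 + 264 = 289.
Step 2: q^n = 3^12 = 531441.
Step 3: Hamming bound ⌊q^n / V_q(n,t)⌋ = ⌊531441/289⌋ = 1838.
Step 4: Compare |C| = 3528 to 1838: violated.
The claimed |C| lies above the Hamming bound, so no 3-ary code of length 12 with d ≥ 5 can have 3528 codewords.


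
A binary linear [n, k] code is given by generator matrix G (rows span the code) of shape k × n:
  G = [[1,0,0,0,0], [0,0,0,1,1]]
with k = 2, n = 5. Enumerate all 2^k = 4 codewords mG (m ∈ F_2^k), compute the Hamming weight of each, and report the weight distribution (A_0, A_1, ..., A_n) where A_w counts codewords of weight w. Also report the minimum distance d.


Weight distribution: A_0 = 1, A_1 = 1, A_2 = 1, A_3 = 1. Minimum distance d = 1.

Enumerate all 2^2 = 4 messages m ∈ F_2^2.
For each, compute codeword c = mG in F_2^5, then tally its weight.
  m = 00 → c = 00000, weight = 0.
  m = 10 → c = 10000, weight = 1.
  m = 01 → c = 00011, weight = 2.
  m = 11 → c = 10011, weight = 3.
Tally weights:
  weight 0: 1 codewords.
  weight 1: 1 codewords.
  weight 2: 1 codewords.
  weight 3: 1 codewords.
Minimum distance d = smallest w > 0 with A_w > 0 = 1.
Sanity: Σ A_w = 4 = 2^2 = 4 ✓.


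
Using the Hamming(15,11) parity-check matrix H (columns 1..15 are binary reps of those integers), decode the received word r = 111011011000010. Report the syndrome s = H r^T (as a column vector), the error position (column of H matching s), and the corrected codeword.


s = (1, 1, 0, 0)^T, error position = 12, corrected codeword c = 111011011001010

Compute s = H r^T mod 2 one row at a time:
  s_1 = 1 + 1 + 0 + 0 + 0 + 0 + 1 + 0 = 3 ≡ 1 (mod 2).
  s_2 = 0 + 1 + 1 + 0 + 0 + 0 + 1 + 0 = 3 ≡ 1 (mod 2).
  s_3 = 1 + 1 + 1 + 0 + 0 + 0 + 1 + 0 = 4 ≡ 0 (mod 2).
  s_4 = 1 + 1 + 1 + 0 + 1 + 0 + 0 + 0 = 4 ≡ 0 (mod 2).
s = (1, 1, 0, 0)^T — this equals column 12 of H (binary 1100), so error is at position 12.
Correct: flip bit 12 of r = 111011011000010 to get c = 111011011001010.


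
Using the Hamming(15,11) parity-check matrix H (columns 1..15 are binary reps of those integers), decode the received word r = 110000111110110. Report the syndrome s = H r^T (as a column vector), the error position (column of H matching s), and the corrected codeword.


s = (0, 1, 1, 1)^T, error position = 7, corrected codeword c = 110000011110110

Compute s = H r^T mod 2 one row at a time:
  s_1 = 1 + 1 + 1 + 1 + 0 + 1 + 1 + 0 = 6 ≡ 0 (mod 2).
  s_2 = 0 + 0 + 0 + 1 + 0 + 1 + 1 + 0 = 3 ≡ 1 (mod 2).
  s_3 = 1 + 0 + 0 + 1 + 1 + 1 + 1 + 0 = 5 ≡ 1 (mod 2).
  s_4 = 1 + 0 + 0 + 1 + 1 + 1 + 1 + 0 = 5 ≡ 1 (mod 2).
s = (0, 1, 1, 1)^T — this equals column 7 of H (binary 0111), so error is at position 7.
Correct: flip bit 7 of r = 110000111110110 to get c = 110000011110110.


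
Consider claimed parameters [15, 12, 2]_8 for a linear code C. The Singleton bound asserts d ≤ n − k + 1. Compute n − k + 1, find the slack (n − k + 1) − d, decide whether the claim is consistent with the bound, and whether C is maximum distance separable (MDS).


Singleton RHS = n − k + 1 = 4, slack = 2, bound satisfied, not MDS.

Singleton bound: d ≤ n − k + 1.
Here n = 15, k = 12, so n − k + 1 = 4.
Given d = 2, check d ≤ 4: YES.
Slack = (n − k + 1) − d = 2.
The code is NOT MDS (slack = 2 > 0).
Description: the claimed parameters are [15, 12, 2]_8; such a code would be non-MDS.


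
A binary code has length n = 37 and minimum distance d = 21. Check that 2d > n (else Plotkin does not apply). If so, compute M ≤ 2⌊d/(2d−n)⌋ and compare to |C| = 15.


Plotkin bound M ≤ 8; given |C| = 15 > bound (violated).

Check applicability: 2d = 42, n = 37.
2d − n = 5 > 0, so Plotkin applies.
Compute d/(2d−n) = 21/5 ≈ 4.2000.
⌊d/(2d−n)⌋ = 4.
Plotkin bound: M ≤ 2·4 = 8.
Given |C| = 15, check: VIOLATED.
This |C| is above the Plotkin bound, so no binary code with n = 37, d = 21 and 15 codewords exists.


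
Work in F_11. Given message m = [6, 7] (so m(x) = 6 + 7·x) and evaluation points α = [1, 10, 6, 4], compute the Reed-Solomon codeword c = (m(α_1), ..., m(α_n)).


c = [2, 10, 4, 1]

Message polynomial: m(x) = 6 + 7·x (mod 11).
For each evaluation point α_i, compute m(α_i) mod 11:
  α_1 = 1: Horner steps 7 → 2, so m(1) = 2.
  α_2 = 10: Horner steps 7 → 10, so m(10) = 10.
  α_3 = 6: Horner steps 7 → 4, so m(6) = 4.
  α_4 = 4: Horner steps 7 → 1, so m(4) = 1.
Codeword c = [2, 10, 4, 1] ∈ F_11^4.


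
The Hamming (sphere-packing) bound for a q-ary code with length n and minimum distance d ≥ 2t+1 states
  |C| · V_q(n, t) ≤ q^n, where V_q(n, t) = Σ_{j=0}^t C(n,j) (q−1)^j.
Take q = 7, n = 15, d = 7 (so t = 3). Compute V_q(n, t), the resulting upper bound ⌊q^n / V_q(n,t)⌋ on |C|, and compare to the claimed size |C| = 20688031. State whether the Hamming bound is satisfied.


V_q(n, t) = 102151, q^n = 4747561509943, Hamming bound = 46475918, |C| = 20688031 ≤ bound (satisfied).

Step 1: Compute V_q(n, t) = Σ_{j=0}^3 C(n, j) (q−1)^j.
  j = 0: C(15,0)·(6)^0 = 1·1 = 1.
  j = 1: C(15,1)·(6)^1 = 15·6 = 90.
  j = 2: C(15,2)·(6)^2 = 105·36 = 3780.
  j = 3: C(15,3)·(6)^3 = 455·216 = 98280.
  V_q(n, t) = 1 + 90 + 3780 + 98280 = 102151.
Step 2: q^n = 7^15 = 4747561509943.
Step 3: Hamming bound ⌊q^n / V_q(n,t)⌋ = ⌊4747561509943/102151⌋ = 46475918.
Step 4: Compare |C| = 20688031 to 46475918: satisfied.
The claimed |C| lies below the Hamming bound.


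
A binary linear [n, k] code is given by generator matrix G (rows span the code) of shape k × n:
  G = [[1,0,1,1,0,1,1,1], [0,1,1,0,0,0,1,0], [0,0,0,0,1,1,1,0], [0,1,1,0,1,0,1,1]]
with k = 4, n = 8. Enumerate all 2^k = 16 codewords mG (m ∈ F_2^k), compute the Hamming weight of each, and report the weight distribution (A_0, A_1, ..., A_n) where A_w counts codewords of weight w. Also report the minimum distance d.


Weight distribution: A_0 = 1, A_2 = 1, A_3 = 4, A_4 = 3, A_5 = 4, A_6 = 3. Minimum distance d = 2.

Enumerate all 2^4 = 16 messages m ∈ F_2^4.
For each, compute codeword c = mG in F_2^8, then tally its weight.
  m = 0000 → c = 00000000, weight = 0.
  m = 1000 → c = 10110111, weight = 6.
  m = 0100 → c = 01100010, weight = 3.
  m = 1100 → c = 11010101, weight = 5.
  m = 0010 → c = 00001110, weight = 3.
  m = 1010 → c = 10111001, weight = 5.
  m = 0110 → c = 01101100, weight = 4.
  m = 1110 → c = 11011011, weight = 6.
  m = 0001 → c = 01101011, weight = 5.
  m = 1001 → c = 11011100, weight = 5.
  m = 0101 → c = 00001001, weight = 2.
  m = 1101 → c = 10111110, weight = 6.
  m = 0011 → c = 01100101, weight = 4.
  m = 1011 → c = 11010010, weight = 4.
  m = 0111 → c = 00000111, weight = 3.
  m = 1111 → c = 10110000, weight = 3.
Tally weights:
  weight 0: 1 codewords.
  weight 2: 1 codewords.
  weight 3: 4 codewords.
  weight 4: 3 codewords.
  weight 5: 4 codewords.
  weight 6: 3 codewords.
Minimum distance d = smallest w > 0 with A_w > 0 = 2.
Sanity: Σ A_w = 16 = 2^4 = 16 ✓.


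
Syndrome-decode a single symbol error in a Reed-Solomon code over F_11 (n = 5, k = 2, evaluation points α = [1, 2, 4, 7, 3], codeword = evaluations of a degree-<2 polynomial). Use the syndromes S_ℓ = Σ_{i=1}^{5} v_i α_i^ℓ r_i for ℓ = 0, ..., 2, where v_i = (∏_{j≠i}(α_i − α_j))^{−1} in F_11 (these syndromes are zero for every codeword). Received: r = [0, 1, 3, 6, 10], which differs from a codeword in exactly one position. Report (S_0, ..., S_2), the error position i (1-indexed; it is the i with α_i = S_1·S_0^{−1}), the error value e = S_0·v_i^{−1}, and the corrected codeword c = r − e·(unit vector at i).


S = (1, 3, 9), error at position 5, error magnitude e = 8, c = [0, 1, 3, 6, 2].

Step 1: column multipliers v_i = (∏_{j≠i}(α_i − α_j))^{−1} mod 11.
  i = 1 (α = 1): (1−2)(1−4)(1−7)(1−3) = (−1)·(−3)·(−6)·(−2) = 36 ≡ 3, so v_1 = 3^{−1} = 4 (mod 11).
  i = 2 (α = 2): (2−1)(2−4)(2−7)(2−3) = 1·(−2)·(−5)·(−1) = −10 ≡ 1, so v_2 = 1^{−1} = 1 (mod 11).
  i = 3 (α = 4): (4−1)(4−2)(4−7)(4−3) = 3·2·(−3)·1 = −18 ≡ 4, so v_3 = 4^{−1} = 3 (mod 11).
  i = 4 (α = 7): (7−1)(7−2)(7−4)(7−3) = 6·5·3·4 = 360 ≡ 8, so v_4 = 8^{−1} = 7 (mod 11).
  i = 5 (α = 3): (3−1)(3−2)(3−4)(3−7) = 2·1·(−1)·(−4) = 8 ≡ 8, so v_5 = 8^{−1} = 7 (mod 11).
  v = [4, 1, 3, 7, 7].
Step 2: syndromes of r = [0, 1, 3, 6, 10] (all sums mod 11).
  S_0 = Σ v_i r_i = 4·0 + 1·1 + 3·3 + 7·6 + 7·10 = 122 ≡ 1.
  S_1 = Σ v_i α_i r_i = 4·1·0 + 1·2·1 + 3·4·3 + 7·7·6 + 7·3·10 = 542 ≡ 3.
  α_i^2 mod 11 = [1, 4, 5, 5, 9].
  S_2 = Σ v_i α_i^2 r_i = 4·1·0 + 1·4·1 + 3·5·3 + 7·5·6 + 7·9·10 = 889 ≡ 9.
  S = (1, 3, 9) ≠ 0, so r is not a codeword (an error is present).
Step 3: locate the error. For a single error e at position i, S_ℓ = v_i·e·α_i^ℓ, so α_err = S_1/S_0.
  S_0^{−1} = 1^{−1} = 1 (mod 11), so α_err = 3·1 = 3 ≡ 3 = α_5. Error position i = 5.
  Consistency check: S_2/S_1 = 9·4 = 36 ≡ 3 = α_err ✓ (single-error assumption holds).
Step 4: error magnitude e = S_0/v_5 = S_0·∏_{j≠5}(α_5 − α_j) = 1·8 = 8 ≡ 8 (mod 11).
Step 5: correct position 5: c_5 = r_5 − e = 10 − 8 ≡ 2 (mod 11). Hence c = [0, 1, 3, 6, 2].
  Check: interpolating c through the α_i gives m(x) = 10 + 1·x (degree < 2) with m(α_i) = c_i for every i, so c is indeed a codeword.


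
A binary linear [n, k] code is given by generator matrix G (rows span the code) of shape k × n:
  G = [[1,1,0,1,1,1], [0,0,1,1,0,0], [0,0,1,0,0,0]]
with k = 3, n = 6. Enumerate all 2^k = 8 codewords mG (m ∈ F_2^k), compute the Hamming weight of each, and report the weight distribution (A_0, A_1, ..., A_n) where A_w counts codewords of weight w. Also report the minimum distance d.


Weight distribution: A_0 = 1, A_1 = 2, A_2 = 1, A_4 = 1, A_5 = 2, A_6 = 1. Minimum distance d = 1.

Enumerate all 2^3 = 8 messages m ∈ F_2^3.
For each, compute codeword c = mG in F_2^6, then tally its weight.
  m = 000 → c = 000000, weight = 0.
  m = 100 → c = 110111, weight = 5.
  m = 010 → c = 001100, weight = 2.
  m = 110 → c = 111011, weight = 5.
  m = 001 → c = 001000, weight = 1.
  m = 101 → c = 111111, weight = 6.
  m = 011 → c = 000100, weight = 1.
  m = 111 → c = 110011, weight = 4.
Tally weights:
  weight 0: 1 codewords.
  weight 1: 2 codewords.
  weight 2: 1 codewords.
  weight 4: 1 codewords.
  weight 5: 2 codewords.
  weight 6: 1 codewords.
Minimum distance d = smallest w > 0 with A_w > 0 = 1.
Sanity: Σ A_w = 8 = 2^3 = 8 ✓.


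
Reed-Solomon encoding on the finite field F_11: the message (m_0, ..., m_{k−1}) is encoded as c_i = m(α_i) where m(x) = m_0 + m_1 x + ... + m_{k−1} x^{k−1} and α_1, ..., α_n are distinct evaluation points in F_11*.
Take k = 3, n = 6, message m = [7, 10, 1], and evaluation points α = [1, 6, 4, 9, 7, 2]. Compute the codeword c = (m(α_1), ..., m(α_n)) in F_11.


c = [7, 4, 8, 2, 5, 9]

Message polynomial: m(x) = 7 + 10·x + 1·x^2 (mod 11).
For each evaluation point α_i, compute m(α_i) mod 11:
  α_1 = 1: Horner steps 1 → 0 → 7, so m(1) = 7.
  α_2 = 6: Horner steps 1 → 5 → 4, so m(6) = 4.
  α_3 = 4: Horner steps 1 → 3 → 8, so m(4) = 8.
  α_4 = 9: Horner steps 1 → 8 → 2, so m(9) = 2.
  α_5 = 7: Horner steps 1 → 6 → 5, so m(7) = 5.
  α_6 = 2: Horner steps 1 → 1 → 9, so m(2) = 9.
Codeword c = [7, 4, 8, 2, 5, 9] ∈ F_11^6.


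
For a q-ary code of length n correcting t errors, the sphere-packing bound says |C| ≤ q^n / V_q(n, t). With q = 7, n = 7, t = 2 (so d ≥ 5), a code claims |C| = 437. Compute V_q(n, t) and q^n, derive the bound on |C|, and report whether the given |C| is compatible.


V_q(n, t) = 799, q^n = 823543, Hamming bound = 1030, |C| = 437 ≤ bound (satisfied).

Step 1: Compute V_q(n, t) = Σ_{j=0}^2 C(n, j) (q−1)^j.
  j = 0: C(7,0)·(6)^0 = 1·1 = 1.
  j = 1: C(7,1)·(6)^1 = 7·6 = 42.
  j = 2: C(7,2)·(6)^2 = 21·36 = 756.
  V_q(n, t) = 1 + 42 + 756 = 799.
Step 2: q^n = 7^7 = 823543.
Step 3: Hamming bound ⌊q^n / V_q(n,t)⌋ = ⌊823543/799⌋ = 1030.
Step 4: Compare |C| = 437 to 1030: satisfied.
The claimed |C| lies below the Hamming bound.


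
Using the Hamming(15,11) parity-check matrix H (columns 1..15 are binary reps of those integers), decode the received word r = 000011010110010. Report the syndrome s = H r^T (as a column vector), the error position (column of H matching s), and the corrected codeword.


s = (0, 1, 0, 0)^T, error position = 4, corrected codeword c = 000111010110010

Compute s = H r^T mod 2 one row at a time:
  s_1 = 1 + 0 + 1 + 1 + 0 + 0 + 1 + 0 = 4 ≡ 0 (mod 2).
  s_2 = 0 + 1 + 1 + 0 + 0 + 0 + 1 + 0 = 3 ≡ 1 (mod 2).
  s_3 = 0 + 0 + 1 + 0 + 1 + 1 + 1 + 0 = 4 ≡ 0 (mod 2).
  s_4 = 0 + 0 + 1 + 0 + 0 + 1 + 0 + 0 = 2 ≡ 0 (mod 2).
s = (0, 1, 0, 0)^T — this equals column 4 of H (binary 0100), so error is at position 4.
Correct: flip bit 4 of r = 000011010110010 to get c = 000111010110010.


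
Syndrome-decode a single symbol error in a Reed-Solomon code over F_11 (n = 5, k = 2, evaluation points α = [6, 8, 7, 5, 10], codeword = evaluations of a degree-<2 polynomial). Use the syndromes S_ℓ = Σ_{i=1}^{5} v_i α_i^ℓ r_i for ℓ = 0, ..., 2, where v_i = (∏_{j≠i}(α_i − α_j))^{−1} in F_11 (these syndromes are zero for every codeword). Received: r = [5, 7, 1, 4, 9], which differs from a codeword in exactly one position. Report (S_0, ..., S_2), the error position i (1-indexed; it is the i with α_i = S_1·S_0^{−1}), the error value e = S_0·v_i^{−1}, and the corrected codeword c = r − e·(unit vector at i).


S = (1, 7, 5), error at position 3, error magnitude e = 6, c = [5, 7, 6, 4, 9].

Step 1: column multipliers v_i = (∏_{j≠i}(α_i − α_j))^{−1} mod 11.
  i = 1 (α = 6): (6−8)(6−7)(6−5)(6−10) = (−2)·(−1)·1·(−4) = −8 ≡ 3, so v_1 = 3^{−1} = 4 (mod 11).
  i = 2 (α = 8): (8−6)(8−7)(8−5)(8−10) = 2·1·3·(−2) = −12 ≡ 10, so v_2 = 10^{−1} = 10 (mod 11).
  i = 3 (α = 7): (7−6)(7−8)(7−5)(7−10) = 1·(−1)·2·(−3) = 6 ≡ 6, so v_3 = 6^{−1} = 2 (mod 11).
  i = 4 (α = 5): (5−6)(5−8)(5−7)(5−10) = (−1)·(−3)·(−2)·(−5) = 30 ≡ 8, so v_4 = 8^{−1} = 7 (mod 11).
  i = 5 (α = 10): (10−6)(10−8)(10−7)(10−5) = 4·2·3·5 = 120 ≡ 10, so v_5 = 10^{−1} = 10 (mod 11).
  v = [4, 10, 2, 7, 10].
Step 2: syndromes of r = [5, 7, 1, 4, 9] (all sums mod 11).
  S_0 = Σ v_i r_i = 4·5 + 10·7 + 2·1 + 7·4 + 10·9 = 210 ≡ 1.
  S_1 = Σ v_i α_i r_i = 4·6·5 + 10·8·7 + 2·7·1 + 7·5·4 + 10·10·9 = 1734 ≡ 7.
  α_i^2 mod 11 = [3, 9, 5, 3, 1].
  S_2 = Σ v_i α_i^2 r_i = 4·3·5 + 10·9·7 + 2·5·1 + 7·3·4 + 10·1·9 = 874 ≡ 5.
  S = (1, 7, 5) ≠ 0, so r is not a codeword (an error is present).
Step 3: locate the error. For a single error e at position i, S_ℓ = v_i·e·α_i^ℓ, so α_err = S_1/S_0.
  S_0^{−1} = 1^{−1} = 1 (mod 11), so α_err = 7·1 = 7 ≡ 7 = α_3. Error position i = 3.
  Consistency check: S_2/S_1 = 5·8 = 40 ≡ 7 = α_err ✓ (single-error assumption holds).
Step 4: error magnitude e = S_0/v_3 = S_0·∏_{j≠3}(α_3 − α_j) = 1·6 = 6 ≡ 6 (mod 11).
Step 5: correct position 3: c_3 = r_3 − e = 1 − 6 ≡ 6 (mod 11). Hence c = [5, 7, 6, 4, 9].
  Check: interpolating c through the α_i gives m(x) = 10 + 1·x (degree < 2) with m(α_i) = c_i for every i, so c is indeed a codeword.


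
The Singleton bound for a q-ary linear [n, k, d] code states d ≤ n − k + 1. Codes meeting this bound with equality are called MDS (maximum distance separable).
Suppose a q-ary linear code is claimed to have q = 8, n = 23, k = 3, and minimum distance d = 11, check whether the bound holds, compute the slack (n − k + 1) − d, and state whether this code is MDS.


Singleton RHS = n − k + 1 = 21, slack = 10, bound satisfied, not MDS.

Singleton bound: d ≤ n − k + 1.
Here n = 23, k = 3, so n − k + 1 = 21.
Given d = 11, check d ≤ 21: YES.
Slack = (n − k + 1) − d = 10.
The code is NOT MDS (slack = 10 > 0).
Description: the claimed parameters are [23, 3, 11]_8; such a code would be non-MDS.
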